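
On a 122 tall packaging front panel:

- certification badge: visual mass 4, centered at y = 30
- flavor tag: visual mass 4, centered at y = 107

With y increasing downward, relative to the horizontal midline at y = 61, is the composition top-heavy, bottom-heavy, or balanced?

bottom-heavy

Total weight = 4 + 4 = 8.
y: (4·30 + 4·107) / 8 = 548 / 8 ≈ 68.50
68.5 vs midline 61 → bottom-heavy.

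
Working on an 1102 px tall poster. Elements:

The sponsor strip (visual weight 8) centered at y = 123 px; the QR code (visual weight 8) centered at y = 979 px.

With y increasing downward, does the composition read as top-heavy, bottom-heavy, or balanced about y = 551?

balanced

Σw = 8 + 8 = 16.
y: (8·123 + 8·979) / 16 = 8816 / 16 ≈ 551.00
551.00 = 551 exactly: balanced.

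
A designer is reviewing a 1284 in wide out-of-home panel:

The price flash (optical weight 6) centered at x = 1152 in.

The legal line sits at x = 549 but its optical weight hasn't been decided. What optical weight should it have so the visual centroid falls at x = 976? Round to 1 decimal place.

w ≈ 2.5

The single fixed element contributes weight 6, moment 6·1152 = 6912.
For the centroid to hit 976: (6912 + w·549) / (6 + w) = 976.
So w = (976·6 − 6912)/(549 − 976) = -1056/-427 ≈ 2.47.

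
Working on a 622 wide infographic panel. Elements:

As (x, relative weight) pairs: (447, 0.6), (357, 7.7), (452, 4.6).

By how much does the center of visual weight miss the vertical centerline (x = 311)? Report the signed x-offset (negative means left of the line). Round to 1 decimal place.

≈ 84.1

Total weight = 0.6 + 7.7 + 4.6 = 12.9.
Σw·x = 0.6·447 + 7.7·357 + 4.6·452 = 5096.3, so x̄ = 5096.3/12.9 ≈ 395.06.
Difference: 395.06 − 311 ≈ 84.06.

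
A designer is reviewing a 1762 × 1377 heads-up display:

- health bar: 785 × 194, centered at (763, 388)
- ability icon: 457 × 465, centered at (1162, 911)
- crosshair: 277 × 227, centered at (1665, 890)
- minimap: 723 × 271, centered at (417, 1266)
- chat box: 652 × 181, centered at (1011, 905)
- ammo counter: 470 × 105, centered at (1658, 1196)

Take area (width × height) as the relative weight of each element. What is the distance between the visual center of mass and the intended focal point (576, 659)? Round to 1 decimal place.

Areas: health bar 785·194 = 152290, ability icon 457·465 = 212505, crosshair 277·227 = 62879, minimap 723·271 = 195933, chat box 652·181 = 118012, ammo counter 470·105 = 49350. Total weight = 790969.
x: (152290·763 + 212505·1162 + 62879·1665 + 195933·417 + 118012·1011 + 49350·1658) / 790969 = 750658108 / 790969 ≈ 949.04
y: (152290·388 + 212505·911 + 62879·890 + 195933·1266 + 118012·905 + 49350·1196) / 790969 = 722517523 / 790969 ≈ 913.46
Relative to (576, 659): Δ = (373.04, 254.46); |Δ| = √(373.04² + 254.46²) ≈ 451.56.

≈ 451.6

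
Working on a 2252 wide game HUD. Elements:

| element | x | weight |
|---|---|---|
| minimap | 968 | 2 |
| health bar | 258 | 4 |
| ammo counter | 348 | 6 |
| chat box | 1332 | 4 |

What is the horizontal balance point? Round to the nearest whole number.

Weights sum to 2 + 4 + 6 + 4 = 16.
Σw·x = 2·968 + 4·258 + 6·348 + 4·1332 = 10384, so x̄ = 10384/16 ≈ 649.00.

x ≈ 649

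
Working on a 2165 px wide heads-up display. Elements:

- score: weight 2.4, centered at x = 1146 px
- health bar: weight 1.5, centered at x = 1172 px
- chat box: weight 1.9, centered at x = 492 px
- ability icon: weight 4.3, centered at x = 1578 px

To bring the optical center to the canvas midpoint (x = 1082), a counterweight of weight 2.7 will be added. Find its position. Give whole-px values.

New total weight: (2.4 + 1.5 + 1.9 + 4.3) + 2.7 = 12.8.
Along x: (12228.6 + 2.7·x) / 12.8 = 1082 (existing moment 2.4·1146 + 1.5·1172 + 1.9·492 + 4.3·1578 = 12228.6) ⇒ x = (13849.6 − 12228.6) / 2.7 ≈ 600.37.

x ≈ 600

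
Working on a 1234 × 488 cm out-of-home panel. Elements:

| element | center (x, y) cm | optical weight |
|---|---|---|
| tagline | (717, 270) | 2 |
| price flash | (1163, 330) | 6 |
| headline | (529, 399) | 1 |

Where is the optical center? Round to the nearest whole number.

(993, 324)

Σw = 2 + 6 + 1 = 9.
x: (2·717 + 6·1163 + 1·529) / 9 = 8941 / 9 ≈ 993.44
y: (2·270 + 6·330 + 1·399) / 9 = 2919 / 9 ≈ 324.33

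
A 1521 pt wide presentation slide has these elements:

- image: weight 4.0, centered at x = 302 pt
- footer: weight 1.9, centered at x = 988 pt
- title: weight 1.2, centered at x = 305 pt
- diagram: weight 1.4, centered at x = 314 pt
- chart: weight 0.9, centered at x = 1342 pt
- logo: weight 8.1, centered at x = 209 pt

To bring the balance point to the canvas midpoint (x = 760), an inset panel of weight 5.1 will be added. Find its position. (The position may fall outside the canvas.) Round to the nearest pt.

x ≈ 2036

New total weight: (4.0 + 1.9 + 1.2 + 1.4 + 0.9 + 8.1) + 5.1 = 22.6.
x: target moment 22.6×760 = 17176.0; current 4.0·302 + 1.9·988 + 1.2·305 + 1.4·314 + 0.9·1342 + 8.1·209 = 6791.5; the inset panel supplies 10384.5, so x = 10384.5/5.1 ≈ 2036.18.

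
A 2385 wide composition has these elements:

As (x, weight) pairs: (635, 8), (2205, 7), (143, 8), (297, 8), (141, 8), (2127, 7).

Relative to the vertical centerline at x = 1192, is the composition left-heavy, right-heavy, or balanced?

Weights sum to 8 + 7 + 8 + 8 + 8 + 7 = 46.
x: (8·635 + 7·2205 + 8·143 + 8·297 + 8·141 + 7·2127) / 46 = 40052 / 46 ≈ 870.70
Since 870.7 is left of 1192, the composition reads left-heavy.

left-heavy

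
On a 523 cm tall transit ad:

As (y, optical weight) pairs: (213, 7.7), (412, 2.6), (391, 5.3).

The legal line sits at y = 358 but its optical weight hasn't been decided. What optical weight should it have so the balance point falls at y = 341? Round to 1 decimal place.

Fixed elements: Σw = 7.7 + 2.6 + 5.3 = 15.6, Σw·y = 7.7·213 + 2.6·412 + 5.3·391 = 4783.6.
Balance at y = 341 requires (4783.6 + w·358) / (15.6 + w) = 341.
Solving: w = (341·15.6 − 4783.6) / (358 − 341) = 536.0 / 17 ≈ 31.53.

w ≈ 31.5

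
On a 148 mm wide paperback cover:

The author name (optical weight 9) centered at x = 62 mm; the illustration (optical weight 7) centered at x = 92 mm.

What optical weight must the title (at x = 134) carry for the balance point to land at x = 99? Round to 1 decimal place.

w ≈ 10.9

Fixed elements: Σw = 9 + 7 = 16, Σw·x = 9·62 + 7·92 = 1202.
For the centroid to hit 99: (1202 + w·134) / (16 + w) = 99.
Solving: w = (99·16 − 1202) / (134 − 99) = 382 / 35 ≈ 10.91.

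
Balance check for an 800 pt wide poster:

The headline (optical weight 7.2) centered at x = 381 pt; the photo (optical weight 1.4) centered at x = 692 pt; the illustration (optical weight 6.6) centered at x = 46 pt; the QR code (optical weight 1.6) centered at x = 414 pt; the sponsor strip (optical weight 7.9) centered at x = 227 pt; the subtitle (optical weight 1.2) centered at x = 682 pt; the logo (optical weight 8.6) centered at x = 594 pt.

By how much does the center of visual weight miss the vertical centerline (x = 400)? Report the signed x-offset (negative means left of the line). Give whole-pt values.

Total weight = 7.2 + 1.4 + 6.6 + 1.6 + 7.9 + 1.2 + 8.6 = 34.5.
x-moment: 7.2·381 + 1.4·692 + 6.6·46 + 1.6·414 + 7.9·227 + 1.2·682 + 8.6·594 = 12398.1; centroid 12398.1/34.5 ≈ 359.37.
Against x = 400, that's 359.37 − 400 = -40.63.

≈ -41 pt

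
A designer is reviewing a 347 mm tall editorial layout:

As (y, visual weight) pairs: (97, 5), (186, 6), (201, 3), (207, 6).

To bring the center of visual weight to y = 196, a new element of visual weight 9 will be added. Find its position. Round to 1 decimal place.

With the new element, Σw becomes 5 + 6 + 3 + 6 + 9 = 29.
y: need Σw·y = 29·196 = 5684. Existing = 5·97 + 6·186 + 3·201 + 6·207 = 3446. Remainder 2238 / 9 ≈ 248.67.

y ≈ 248.7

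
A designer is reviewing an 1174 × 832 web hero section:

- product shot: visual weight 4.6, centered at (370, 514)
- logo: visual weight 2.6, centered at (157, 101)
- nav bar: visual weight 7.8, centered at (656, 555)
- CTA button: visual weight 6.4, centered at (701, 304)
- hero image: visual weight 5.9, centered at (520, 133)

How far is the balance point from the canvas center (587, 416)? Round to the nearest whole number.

≈ 76

Σw = 4.6 + 2.6 + 7.8 + 6.4 + 5.9 = 27.3.
x-moment: 4.6·370 + 2.6·157 + 7.8·656 + 6.4·701 + 5.9·520 = 14781.4; centroid 14781.4/27.3 ≈ 541.44.
y-moment: 4.6·514 + 2.6·101 + 7.8·555 + 6.4·304 + 5.9·133 = 9686.3; centroid 9686.3/27.3 ≈ 354.81.
Offset from (587, 416): Δx ≈ -45.56, Δy ≈ -61.19; distance = √(Δx² + Δy²) ≈ 76.29.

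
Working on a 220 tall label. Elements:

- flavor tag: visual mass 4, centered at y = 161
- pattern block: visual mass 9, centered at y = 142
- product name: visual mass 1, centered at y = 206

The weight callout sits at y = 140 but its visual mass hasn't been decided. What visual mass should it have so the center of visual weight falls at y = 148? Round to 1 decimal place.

w ≈ 7.0

Existing Σw = 14 (4 + 9 + 1); existing moment 4·161 + 9·142 + 1·206 = 2128.
Balance at y = 148 requires (2128 + w·140) / (14 + w) = 148.
Solving: w = (148·14 − 2128) / (140 − 148) = -56 / -8 ≈ 7.00.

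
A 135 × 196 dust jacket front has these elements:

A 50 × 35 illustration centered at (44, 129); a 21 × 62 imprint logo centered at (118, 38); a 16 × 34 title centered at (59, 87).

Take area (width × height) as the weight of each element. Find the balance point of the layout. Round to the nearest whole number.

(73, 90)

Taking area as weight: illustration 50·35 = 1750, imprint logo 21·62 = 1302, title 16·34 = 544. Sum 3596.
x: (1750·44 + 1302·118 + 544·59) / 3596 = 262732 / 3596 ≈ 73.06
y: (1750·129 + 1302·38 + 544·87) / 3596 = 322554 / 3596 ≈ 89.70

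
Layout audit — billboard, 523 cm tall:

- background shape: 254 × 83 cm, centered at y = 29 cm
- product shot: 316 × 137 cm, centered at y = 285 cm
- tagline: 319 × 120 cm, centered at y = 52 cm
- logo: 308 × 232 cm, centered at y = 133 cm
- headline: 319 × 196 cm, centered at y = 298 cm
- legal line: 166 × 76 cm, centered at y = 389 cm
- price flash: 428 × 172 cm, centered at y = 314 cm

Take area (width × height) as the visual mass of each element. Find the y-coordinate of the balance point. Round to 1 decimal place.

y ≈ 220.2

Areas → weights: background shape 254·83 = 21082, product shot 316·137 = 43292, tagline 319·120 = 38280, logo 308·232 = 71456, headline 319·196 = 62524, legal line 166·76 = 12616, price flash 428·172 = 73616; Σw = 322866.
y: (21082·29 + 43292·285 + 38280·52 + 71456·133 + 62524·298 + 12616·389 + 73616·314) / 322866 = 71099006 / 322866 ≈ 220.21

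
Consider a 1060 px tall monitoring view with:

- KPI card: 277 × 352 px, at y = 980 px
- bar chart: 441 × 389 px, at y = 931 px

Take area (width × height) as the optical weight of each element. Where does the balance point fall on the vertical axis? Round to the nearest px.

y ≈ 949

Areas → weights: KPI card 277·352 = 97504, bar chart 441·389 = 171549; Σw = 269053.
Σw·y = 97504·980 + 171549·931 = 255266039, so ȳ = 255266039/269053 ≈ 948.76.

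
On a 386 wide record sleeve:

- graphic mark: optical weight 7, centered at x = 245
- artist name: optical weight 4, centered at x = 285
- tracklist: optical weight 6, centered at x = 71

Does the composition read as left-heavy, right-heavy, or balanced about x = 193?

balanced

Σw = 7 + 4 + 6 = 17.
x-moment: 7·245 + 4·285 + 6·71 = 3281; centroid 3281/17 ≈ 193.00.
193.00 = 193 exactly: balanced.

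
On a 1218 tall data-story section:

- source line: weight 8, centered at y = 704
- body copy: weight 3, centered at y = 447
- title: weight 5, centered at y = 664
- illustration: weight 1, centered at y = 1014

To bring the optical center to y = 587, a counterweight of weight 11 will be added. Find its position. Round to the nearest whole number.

y ≈ 466

After adding the counterweight, total weight = 8 + 3 + 5 + 1 + 11 = 28.
y: need Σw·y = 28·587 = 16436. Existing = 8·704 + 3·447 + 5·664 + 1·1014 = 11307. Remainder 5129 / 11 ≈ 466.27.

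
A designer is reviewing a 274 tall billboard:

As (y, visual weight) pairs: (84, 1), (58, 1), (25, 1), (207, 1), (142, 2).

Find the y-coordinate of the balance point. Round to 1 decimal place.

Total weight = 1 + 1 + 1 + 1 + 2 = 6.
y: (1·84 + 1·58 + 1·25 + 1·207 + 2·142) / 6 = 658 / 6 ≈ 109.67

y ≈ 109.7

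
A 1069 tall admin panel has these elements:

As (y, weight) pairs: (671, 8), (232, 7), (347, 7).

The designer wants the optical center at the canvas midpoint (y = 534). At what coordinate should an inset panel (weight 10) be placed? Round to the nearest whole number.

y ≈ 767

After adding the inset panel, total weight = 8 + 7 + 7 + 10 = 32.
y: need Σw·y = 32·534 = 17088. Existing = 8·671 + 7·232 + 7·347 = 9421. Remainder 7667 / 10 ≈ 766.70.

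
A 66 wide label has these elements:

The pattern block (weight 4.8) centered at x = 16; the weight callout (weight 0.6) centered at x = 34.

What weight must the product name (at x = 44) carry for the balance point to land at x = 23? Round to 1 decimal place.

Existing Σw = 5.4 (4.8 + 0.6); existing moment 4.8·16 + 0.6·34 = 97.2.
Balance at x = 23 requires (97.2 + w·44) / (5.4 + w) = 23.
So w = (23·5.4 − 97.2)/(44 − 23) = 27.0/21 ≈ 1.29.

w ≈ 1.3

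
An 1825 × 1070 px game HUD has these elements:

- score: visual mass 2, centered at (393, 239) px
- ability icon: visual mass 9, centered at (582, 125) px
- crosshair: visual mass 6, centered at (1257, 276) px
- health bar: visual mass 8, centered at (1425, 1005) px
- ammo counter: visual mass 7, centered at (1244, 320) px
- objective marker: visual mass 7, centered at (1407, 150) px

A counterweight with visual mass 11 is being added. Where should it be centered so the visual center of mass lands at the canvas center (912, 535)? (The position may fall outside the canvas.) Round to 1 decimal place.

New total weight: (2 + 9 + 6 + 8 + 7 + 7) + 11 = 50.
Along x: (43523 + 11·x) / 50 = 912 (existing moment 2·393 + 9·582 + 6·1257 + 8·1425 + 7·1244 + 7·1407 = 43523) ⇒ x = (45600 − 43523) / 11 ≈ 188.82.
Along y: (14589 + 11·y) / 50 = 535 (existing moment 2·239 + 9·125 + 6·276 + 8·1005 + 7·320 + 7·150 = 14589) ⇒ y = (26750 − 14589) / 11 ≈ 1105.55.

(188.8, 1105.5)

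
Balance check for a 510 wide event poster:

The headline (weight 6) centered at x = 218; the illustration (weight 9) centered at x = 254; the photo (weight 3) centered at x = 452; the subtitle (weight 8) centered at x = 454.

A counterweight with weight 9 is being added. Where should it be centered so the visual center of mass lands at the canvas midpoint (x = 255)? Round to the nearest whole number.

After adding the counterweight, total weight = 6 + 9 + 3 + 8 + 9 = 35.
x: target moment 35×255 = 8925; current 6·218 + 9·254 + 3·452 + 8·454 = 8582; the counterweight supplies 343, so x = 343/9 ≈ 38.11.

x ≈ 38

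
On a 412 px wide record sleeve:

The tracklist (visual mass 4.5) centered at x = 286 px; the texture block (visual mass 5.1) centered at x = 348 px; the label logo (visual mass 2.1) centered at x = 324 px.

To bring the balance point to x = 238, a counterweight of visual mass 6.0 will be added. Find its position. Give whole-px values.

x ≈ 78

With the counterweight, Σw becomes 4.5 + 5.1 + 2.1 + 6.0 = 17.7.
x: target moment 17.7×238 = 4212.6; current 4.5·286 + 5.1·348 + 2.1·324 = 3742.2; the counterweight supplies 470.4, so x = 470.4/6.0 ≈ 78.40.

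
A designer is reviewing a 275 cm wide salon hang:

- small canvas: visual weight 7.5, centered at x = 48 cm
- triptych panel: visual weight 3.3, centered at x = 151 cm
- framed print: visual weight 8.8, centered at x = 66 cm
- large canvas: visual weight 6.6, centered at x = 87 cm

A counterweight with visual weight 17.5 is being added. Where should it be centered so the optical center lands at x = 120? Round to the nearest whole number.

New total weight: (7.5 + 3.3 + 8.8 + 6.6) + 17.5 = 43.7.
x: need Σw·x = 43.7·120 = 5244.0. Existing = 7.5·48 + 3.3·151 + 8.8·66 + 6.6·87 = 2013.3. Remainder 3230.7 / 17.5 ≈ 184.61.

x ≈ 185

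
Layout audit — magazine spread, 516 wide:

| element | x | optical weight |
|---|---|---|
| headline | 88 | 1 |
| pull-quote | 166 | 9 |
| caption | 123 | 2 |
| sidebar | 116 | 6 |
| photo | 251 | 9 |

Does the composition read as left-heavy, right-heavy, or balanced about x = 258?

left-heavy

Weights sum to 1 + 9 + 2 + 6 + 9 = 27.
x: (1·88 + 9·166 + 2·123 + 6·116 + 9·251) / 27 = 4783 / 27 ≈ 177.15
177.1 lies left of the midline 258, so the layout is left-heavy.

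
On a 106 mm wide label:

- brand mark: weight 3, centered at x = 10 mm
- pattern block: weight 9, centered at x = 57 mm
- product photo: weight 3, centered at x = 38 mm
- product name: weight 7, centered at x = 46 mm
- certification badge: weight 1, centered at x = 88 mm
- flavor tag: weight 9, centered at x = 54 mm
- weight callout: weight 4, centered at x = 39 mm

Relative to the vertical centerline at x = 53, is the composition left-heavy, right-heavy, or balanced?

Total weight = 3 + 9 + 3 + 7 + 1 + 9 + 4 = 36.
Σw·x = 1709; x̄ = 1709/36 ≈ 47.47.
47.5 lies left of the midline 53, so the layout is left-heavy.

left-heavy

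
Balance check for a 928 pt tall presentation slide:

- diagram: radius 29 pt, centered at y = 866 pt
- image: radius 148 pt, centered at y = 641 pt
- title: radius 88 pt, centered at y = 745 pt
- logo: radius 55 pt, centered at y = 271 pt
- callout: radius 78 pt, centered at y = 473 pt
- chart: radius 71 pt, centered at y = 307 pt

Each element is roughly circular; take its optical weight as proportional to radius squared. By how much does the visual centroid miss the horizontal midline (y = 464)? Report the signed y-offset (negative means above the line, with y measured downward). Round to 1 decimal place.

≈ 113.6 pt

r² weights: diagram 29² = 841, image 148² = 21904, title 88² = 7744, logo 55² = 3025, callout 78² = 6084, chart 71² = 5041. Total = 44639.
Σw·y = 25783144; ȳ = 25783144/44639 ≈ 577.59.
Against y = 464, that's 577.59 − 464 = 113.59.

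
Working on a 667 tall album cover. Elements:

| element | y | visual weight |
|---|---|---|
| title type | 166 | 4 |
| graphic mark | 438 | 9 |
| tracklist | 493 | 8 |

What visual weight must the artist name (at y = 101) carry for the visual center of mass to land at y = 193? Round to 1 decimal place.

Existing Σw = 21 (4 + 9 + 8); existing moment 4·166 + 9·438 + 8·493 = 8550.
Balance at y = 193 requires (8550 + w·101) / (21 + w) = 193.
Rearranging, w·(101 − 193) = 193·21 − 8550 = -4497, so w ≈ -4497/-92 = 48.88.

w ≈ 48.9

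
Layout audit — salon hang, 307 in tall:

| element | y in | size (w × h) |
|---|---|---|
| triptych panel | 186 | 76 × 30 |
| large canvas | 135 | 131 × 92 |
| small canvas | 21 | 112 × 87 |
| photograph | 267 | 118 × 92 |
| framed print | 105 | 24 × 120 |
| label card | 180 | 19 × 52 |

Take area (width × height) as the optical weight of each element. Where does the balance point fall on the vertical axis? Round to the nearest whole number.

y ≈ 145

Taking area as weight: triptych panel 76·30 = 2280, large canvas 131·92 = 12052, small canvas 112·87 = 9744, photograph 118·92 = 10856, framed print 24·120 = 2880, label card 19·52 = 988. Sum 38800.
y: (2280·186 + 12052·135 + 9744·21 + 10856·267 + 2880·105 + 988·180) / 38800 = 5634516 / 38800 ≈ 145.22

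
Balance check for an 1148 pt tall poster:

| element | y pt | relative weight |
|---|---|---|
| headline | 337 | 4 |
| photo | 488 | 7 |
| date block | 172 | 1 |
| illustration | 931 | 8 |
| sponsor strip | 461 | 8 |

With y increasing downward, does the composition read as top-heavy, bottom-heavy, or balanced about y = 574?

balanced

Σw = 4 + 7 + 1 + 8 + 8 = 28.
y: (4·337 + 7·488 + 1·172 + 8·931 + 8·461) / 28 = 16072 / 28 ≈ 574.00
That equals the midline 574 — balanced.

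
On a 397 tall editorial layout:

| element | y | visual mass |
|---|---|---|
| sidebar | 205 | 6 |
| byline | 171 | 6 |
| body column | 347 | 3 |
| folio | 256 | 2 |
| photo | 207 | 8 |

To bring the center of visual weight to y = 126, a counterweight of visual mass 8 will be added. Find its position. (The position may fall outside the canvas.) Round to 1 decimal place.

y ≈ -163.4

With the counterweight, Σw becomes 6 + 6 + 3 + 2 + 8 + 8 = 33.
y: target moment 33×126 = 4158; current 6·205 + 6·171 + 3·347 + 2·256 + 8·207 = 5465; the counterweight supplies -1307, so y = -1307/8 ≈ -163.38.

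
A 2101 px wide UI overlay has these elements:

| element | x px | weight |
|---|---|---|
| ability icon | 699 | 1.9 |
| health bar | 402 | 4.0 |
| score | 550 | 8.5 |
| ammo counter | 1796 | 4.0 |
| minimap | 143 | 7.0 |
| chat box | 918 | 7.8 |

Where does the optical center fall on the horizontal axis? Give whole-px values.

Total weight = 1.9 + 4.0 + 8.5 + 4.0 + 7.0 + 7.8 = 33.2.
x: moment 22956.5 / weight 33.2 ≈ 691.46

x ≈ 691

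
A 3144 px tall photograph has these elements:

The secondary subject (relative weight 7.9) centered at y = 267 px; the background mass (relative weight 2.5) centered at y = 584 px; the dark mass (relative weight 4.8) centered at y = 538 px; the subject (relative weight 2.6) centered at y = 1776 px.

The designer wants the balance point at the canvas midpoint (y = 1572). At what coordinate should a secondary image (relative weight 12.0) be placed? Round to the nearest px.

After adding the secondary image, total weight = 7.9 + 2.5 + 4.8 + 2.6 + 12.0 = 29.8.
y: need Σw·y = 29.8·1572 = 46845.6. Existing = 7.9·267 + 2.5·584 + 4.8·538 + 2.6·1776 = 10769.3. Remainder 36076.3 / 12.0 ≈ 3006.36.

y ≈ 3006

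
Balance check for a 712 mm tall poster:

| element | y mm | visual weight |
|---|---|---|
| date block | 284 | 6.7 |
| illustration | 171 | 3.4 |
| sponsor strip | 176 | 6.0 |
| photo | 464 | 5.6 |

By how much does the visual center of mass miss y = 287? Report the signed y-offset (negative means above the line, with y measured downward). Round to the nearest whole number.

≈ -4 mm

Total weight = 6.7 + 3.4 + 6.0 + 5.6 = 21.7.
y-moment: 6.7·284 + 3.4·171 + 6.0·176 + 5.6·464 = 6138.6; centroid 6138.6/21.7 ≈ 282.88.
Offset from y = 287: 282.88 − 287 ≈ -4.12.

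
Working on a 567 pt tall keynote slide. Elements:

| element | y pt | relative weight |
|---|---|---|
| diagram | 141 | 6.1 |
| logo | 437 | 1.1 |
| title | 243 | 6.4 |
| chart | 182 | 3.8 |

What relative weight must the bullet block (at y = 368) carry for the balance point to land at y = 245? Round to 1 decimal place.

w ≈ 5.5

Fixed elements: Σw = 6.1 + 1.1 + 6.4 + 3.8 = 17.4, Σw·y = 6.1·141 + 1.1·437 + 6.4·243 + 3.8·182 = 3587.6.
Set Σw·y/Σw = 245: (3587.6 + 368w) = 245·(17.4 + w).
Solving: w = (245·17.4 − 3587.6) / (368 − 245) = 675.4 / 123 ≈ 5.49.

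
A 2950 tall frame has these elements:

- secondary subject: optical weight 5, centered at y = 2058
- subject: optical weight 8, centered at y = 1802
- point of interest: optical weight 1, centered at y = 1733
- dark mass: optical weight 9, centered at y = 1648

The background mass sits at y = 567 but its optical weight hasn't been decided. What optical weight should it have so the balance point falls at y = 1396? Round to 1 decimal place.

Known weights sum to 5 + 8 + 1 + 9 = 23; their moment is 5·2058 + 8·1802 + 1·1733 + 9·1648 = 41271.
Balance at y = 1396 requires (41271 + w·567) / (23 + w) = 1396.
Rearranging, w·(567 − 1396) = 1396·23 − 41271 = -9163, so w ≈ -9163/-829 = 11.05.

w ≈ 11.1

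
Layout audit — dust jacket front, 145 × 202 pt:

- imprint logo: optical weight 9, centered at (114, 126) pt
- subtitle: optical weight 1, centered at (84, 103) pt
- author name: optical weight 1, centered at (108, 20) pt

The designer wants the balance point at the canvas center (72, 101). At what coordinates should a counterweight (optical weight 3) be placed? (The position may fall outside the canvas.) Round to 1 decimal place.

New total weight: (9 + 1 + 1) + 3 = 14.
x: target moment 14×72 = 1008; current 9·114 + 1·84 + 1·108 = 1218; the counterweight supplies -210, so x = -210/3 ≈ -70.00.
y: target moment 14×101 = 1414; current 9·126 + 1·103 + 1·20 = 1257; the counterweight supplies 157, so y = 157/3 ≈ 52.33.

(-70.0, 52.3)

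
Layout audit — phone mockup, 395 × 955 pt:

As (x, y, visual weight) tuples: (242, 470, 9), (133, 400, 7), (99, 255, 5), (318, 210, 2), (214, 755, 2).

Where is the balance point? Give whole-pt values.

(187, 409)

Weights sum to 9 + 7 + 5 + 2 + 2 = 25.
Σw·x = 9·242 + 7·133 + 5·99 + 2·318 + 2·214 = 4668, so x̄ = 4668/25 ≈ 186.72.
Σw·y = 9·470 + 7·400 + 5·255 + 2·210 + 2·755 = 10235, so ȳ = 10235/25 ≈ 409.40.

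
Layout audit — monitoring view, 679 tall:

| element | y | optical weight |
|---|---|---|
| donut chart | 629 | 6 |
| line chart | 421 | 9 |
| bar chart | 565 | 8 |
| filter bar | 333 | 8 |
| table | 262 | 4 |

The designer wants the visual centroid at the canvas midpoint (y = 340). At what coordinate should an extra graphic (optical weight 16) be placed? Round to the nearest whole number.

y ≈ 97

With the extra graphic, Σw becomes 6 + 9 + 8 + 8 + 4 + 16 = 51.
y: target moment 51×340 = 17340; current 6·629 + 9·421 + 8·565 + 8·333 + 4·262 = 15795; the extra graphic supplies 1545, so y = 1545/16 ≈ 96.56.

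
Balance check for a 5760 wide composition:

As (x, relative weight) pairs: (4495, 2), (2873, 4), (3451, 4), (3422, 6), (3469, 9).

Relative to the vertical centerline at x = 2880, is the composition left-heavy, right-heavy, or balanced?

Total weight = 2 + 4 + 4 + 6 + 9 = 25.
x-moment: 2·4495 + 4·2873 + 4·3451 + 6·3422 + 9·3469 = 86039; centroid 86039/25 ≈ 3441.56.
3441.6 vs midline 2880 → right-heavy.

right-heavy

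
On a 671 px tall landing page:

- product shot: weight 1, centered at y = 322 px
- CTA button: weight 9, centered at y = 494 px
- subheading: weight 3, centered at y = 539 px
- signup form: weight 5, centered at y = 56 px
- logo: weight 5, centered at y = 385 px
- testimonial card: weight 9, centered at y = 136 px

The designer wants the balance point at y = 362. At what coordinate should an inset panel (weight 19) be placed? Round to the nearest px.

After adding the inset panel, total weight = 1 + 9 + 3 + 5 + 5 + 9 + 19 = 51.
Along y: (9814 + 19·y) / 51 = 362 (existing moment 1·322 + 9·494 + 3·539 + 5·56 + 5·385 + 9·136 = 9814) ⇒ y = (18462 − 9814) / 19 ≈ 455.16.

y ≈ 455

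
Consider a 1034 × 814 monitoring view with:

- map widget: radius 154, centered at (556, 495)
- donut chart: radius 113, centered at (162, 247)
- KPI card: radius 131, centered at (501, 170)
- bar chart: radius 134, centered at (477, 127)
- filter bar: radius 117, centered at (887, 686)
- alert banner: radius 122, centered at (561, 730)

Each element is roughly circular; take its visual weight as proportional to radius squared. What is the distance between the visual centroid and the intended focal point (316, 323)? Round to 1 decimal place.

r² weights: map widget 154² = 23716, donut chart 113² = 12769, KPI card 131² = 17161, bar chart 134² = 17956, filter bar 117² = 13689, alert banner 122² = 14884. Total = 100175.
Σw·x = 52909414; x̄ = 52909414/100175 ≈ 528.17.
y: moment 40347119 / weight 100175 ≈ 402.77
From (316, 323): dx = 212.17, dy = 79.77, so the distance is √(dx²+dy²) ≈ 226.67.

≈ 226.7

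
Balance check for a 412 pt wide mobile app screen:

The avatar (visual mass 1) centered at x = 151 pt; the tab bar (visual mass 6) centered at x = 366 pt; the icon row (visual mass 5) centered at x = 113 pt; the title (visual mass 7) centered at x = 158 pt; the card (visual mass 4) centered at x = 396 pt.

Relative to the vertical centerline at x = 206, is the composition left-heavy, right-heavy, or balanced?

Σw = 1 + 6 + 5 + 7 + 4 = 23.
x-moment: 1·151 + 6·366 + 5·113 + 7·158 + 4·396 = 5602; centroid 5602/23 ≈ 243.57.
Since 243.6 is right of 206, the composition reads right-heavy.

right-heavy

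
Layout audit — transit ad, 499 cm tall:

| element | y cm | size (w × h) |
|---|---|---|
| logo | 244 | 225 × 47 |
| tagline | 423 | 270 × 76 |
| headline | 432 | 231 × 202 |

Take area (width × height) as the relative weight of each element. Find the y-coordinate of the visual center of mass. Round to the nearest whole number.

Areas → weights: logo 225·47 = 10575, tagline 270·76 = 20520, headline 231·202 = 46662; Σw = 77757.
y: (10575·244 + 20520·423 + 46662·432) / 77757 = 31418244 / 77757 ≈ 404.06

y ≈ 404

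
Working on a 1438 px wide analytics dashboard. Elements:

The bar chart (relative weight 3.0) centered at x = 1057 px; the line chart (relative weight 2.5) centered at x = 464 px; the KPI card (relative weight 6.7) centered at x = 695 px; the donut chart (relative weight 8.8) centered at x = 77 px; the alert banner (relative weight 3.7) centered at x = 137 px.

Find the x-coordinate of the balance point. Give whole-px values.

x ≈ 412

Weights sum to 3.0 + 2.5 + 6.7 + 8.8 + 3.7 = 24.7.
Σw·x = 3.0·1057 + 2.5·464 + 6.7·695 + 8.8·77 + 3.7·137 = 10172.0, so x̄ = 10172.0/24.7 ≈ 411.82.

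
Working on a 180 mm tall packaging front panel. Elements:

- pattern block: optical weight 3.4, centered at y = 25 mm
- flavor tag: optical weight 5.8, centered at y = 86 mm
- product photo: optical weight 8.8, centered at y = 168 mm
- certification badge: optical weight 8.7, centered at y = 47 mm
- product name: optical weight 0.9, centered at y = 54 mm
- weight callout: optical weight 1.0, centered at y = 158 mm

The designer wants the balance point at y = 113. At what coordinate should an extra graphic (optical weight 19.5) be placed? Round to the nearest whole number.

y ≈ 141

After adding the extra graphic, total weight = 3.4 + 5.8 + 8.8 + 8.7 + 0.9 + 1.0 + 19.5 = 48.1.
Along y: (2677.7 + 19.5·y) / 48.1 = 113 (existing moment 3.4·25 + 5.8·86 + 8.8·168 + 8.7·47 + 0.9·54 + 1.0·158 = 2677.7) ⇒ y = (5435.3 − 2677.7) / 19.5 ≈ 141.42.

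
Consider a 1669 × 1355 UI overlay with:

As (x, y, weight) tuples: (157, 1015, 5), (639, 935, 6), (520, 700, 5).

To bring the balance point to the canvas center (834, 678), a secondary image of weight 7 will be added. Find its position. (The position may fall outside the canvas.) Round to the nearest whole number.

(1709, 201)

With the secondary image, Σw becomes 5 + 6 + 5 + 7 = 23.
x: target moment 23×834 = 19182; current 5·157 + 6·639 + 5·520 = 7219; the secondary image supplies 11963, so x = 11963/7 ≈ 1709.00.
y: target moment 23×678 = 15594; current 5·1015 + 6·935 + 5·700 = 14185; the secondary image supplies 1409, so y = 1409/7 ≈ 201.29.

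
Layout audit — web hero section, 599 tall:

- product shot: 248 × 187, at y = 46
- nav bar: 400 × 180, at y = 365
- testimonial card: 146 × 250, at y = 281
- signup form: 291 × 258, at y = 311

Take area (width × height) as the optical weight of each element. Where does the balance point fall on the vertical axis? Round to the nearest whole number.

y ≈ 270

Areas: product shot 248·187 = 46376, nav bar 400·180 = 72000, testimonial card 146·250 = 36500, signup form 291·258 = 75078. Total weight = 229954.
y: (46376·46 + 72000·365 + 36500·281 + 75078·311) / 229954 = 62019054 / 229954 ≈ 269.70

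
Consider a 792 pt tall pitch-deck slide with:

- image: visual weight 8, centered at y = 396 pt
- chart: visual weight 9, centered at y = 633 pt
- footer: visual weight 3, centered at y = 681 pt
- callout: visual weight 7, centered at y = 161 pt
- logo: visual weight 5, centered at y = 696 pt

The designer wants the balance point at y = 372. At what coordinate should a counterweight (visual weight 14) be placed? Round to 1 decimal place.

After adding the counterweight, total weight = 8 + 9 + 3 + 7 + 5 + 14 = 46.
Along y: (15515 + 14·y) / 46 = 372 (existing moment 8·396 + 9·633 + 3·681 + 7·161 + 5·696 = 15515) ⇒ y = (17112 − 15515) / 14 ≈ 114.07.

y ≈ 114.1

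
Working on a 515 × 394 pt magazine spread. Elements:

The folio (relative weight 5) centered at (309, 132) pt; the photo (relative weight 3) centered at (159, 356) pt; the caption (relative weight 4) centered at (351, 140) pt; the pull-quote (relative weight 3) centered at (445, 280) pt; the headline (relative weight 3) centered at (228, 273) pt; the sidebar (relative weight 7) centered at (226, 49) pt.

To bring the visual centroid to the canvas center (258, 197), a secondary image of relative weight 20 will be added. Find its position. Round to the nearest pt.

(229, 229)

After adding the secondary image, total weight = 5 + 3 + 4 + 3 + 3 + 7 + 20 = 45.
Along x: (7027 + 20·x) / 45 = 258 (existing moment 5·309 + 3·159 + 4·351 + 3·445 + 3·228 + 7·226 = 7027) ⇒ x = (11610 − 7027) / 20 ≈ 229.15.
Along y: (4290 + 20·y) / 45 = 197 (existing moment 5·132 + 3·356 + 4·140 + 3·280 + 3·273 + 7·49 = 4290) ⇒ y = (8865 − 4290) / 20 ≈ 228.75.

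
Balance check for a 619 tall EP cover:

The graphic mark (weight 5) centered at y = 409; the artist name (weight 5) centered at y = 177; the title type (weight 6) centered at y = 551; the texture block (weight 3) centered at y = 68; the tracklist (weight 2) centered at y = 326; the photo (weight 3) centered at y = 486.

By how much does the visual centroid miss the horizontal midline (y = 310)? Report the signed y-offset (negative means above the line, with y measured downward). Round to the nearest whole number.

Σw = 5 + 5 + 6 + 3 + 2 + 3 = 24.
Σw·y = 8550; ȳ = 8550/24 ≈ 356.25.
Against y = 310, that's 356.25 − 310 = 46.25.

≈ 46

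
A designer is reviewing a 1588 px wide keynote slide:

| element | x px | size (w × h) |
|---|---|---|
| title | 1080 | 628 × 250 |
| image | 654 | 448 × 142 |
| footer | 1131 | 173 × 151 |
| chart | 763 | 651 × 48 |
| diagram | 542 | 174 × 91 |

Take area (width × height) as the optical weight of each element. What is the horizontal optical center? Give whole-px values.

Taking area as weight: title 628·250 = 157000, image 448·142 = 63616, footer 173·151 = 26123, chart 651·48 = 31248, diagram 174·91 = 15834. Sum 293821.
x: (157000·1080 + 63616·654 + 26123·1131 + 31248·763 + 15834·542) / 293821 = 273134229 / 293821 ≈ 929.59

x ≈ 930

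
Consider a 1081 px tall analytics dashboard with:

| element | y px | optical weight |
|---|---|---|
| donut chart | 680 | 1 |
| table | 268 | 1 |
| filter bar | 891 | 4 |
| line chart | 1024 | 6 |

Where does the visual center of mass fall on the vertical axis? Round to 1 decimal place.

Σw = 1 + 1 + 4 + 6 = 12.
y: (1·680 + 1·268 + 4·891 + 6·1024) / 12 = 10656 / 12 ≈ 888.00

y ≈ 888.0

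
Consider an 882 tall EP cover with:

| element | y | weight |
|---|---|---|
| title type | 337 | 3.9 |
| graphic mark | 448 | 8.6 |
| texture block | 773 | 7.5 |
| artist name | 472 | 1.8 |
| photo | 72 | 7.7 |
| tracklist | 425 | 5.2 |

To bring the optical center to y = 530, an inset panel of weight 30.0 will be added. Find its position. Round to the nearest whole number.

y ≈ 657

After adding the inset panel, total weight = 3.9 + 8.6 + 7.5 + 1.8 + 7.7 + 5.2 + 30.0 = 64.7.
y: need Σw·y = 64.7·530 = 34291.0. Existing = 3.9·337 + 8.6·448 + 7.5·773 + 1.8·472 + 7.7·72 + 5.2·425 = 14578.6. Remainder 19712.4 / 30.0 ≈ 657.08.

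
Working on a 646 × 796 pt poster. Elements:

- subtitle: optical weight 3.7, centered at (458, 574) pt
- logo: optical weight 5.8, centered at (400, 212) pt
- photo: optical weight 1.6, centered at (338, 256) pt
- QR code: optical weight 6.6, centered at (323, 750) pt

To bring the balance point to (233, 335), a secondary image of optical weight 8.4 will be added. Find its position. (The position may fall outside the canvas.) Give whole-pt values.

New total weight: (3.7 + 5.8 + 1.6 + 6.6) + 8.4 = 26.1.
Along x: (6687.2 + 8.4·x) / 26.1 = 233 (existing moment 3.7·458 + 5.8·400 + 1.6·338 + 6.6·323 = 6687.2) ⇒ x = (6081.3 − 6687.2) / 8.4 ≈ -72.13.
Along y: (8713.0 + 8.4·y) / 26.1 = 335 (existing moment 3.7·574 + 5.8·212 + 1.6·256 + 6.6·750 = 8713.0) ⇒ y = (8743.5 − 8713.0) / 8.4 ≈ 3.63.

(-72, 4)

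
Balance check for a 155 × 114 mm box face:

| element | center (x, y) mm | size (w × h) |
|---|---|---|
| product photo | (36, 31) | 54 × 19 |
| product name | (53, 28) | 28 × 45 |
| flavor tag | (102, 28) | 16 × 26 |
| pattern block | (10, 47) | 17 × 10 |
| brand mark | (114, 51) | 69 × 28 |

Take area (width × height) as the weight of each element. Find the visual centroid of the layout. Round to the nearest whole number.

Taking area as weight: product photo 54·19 = 1026, product name 28·45 = 1260, flavor tag 16·26 = 416, pattern block 17·10 = 170, brand mark 69·28 = 1932. Sum 4804.
x: (1026·36 + 1260·53 + 416·102 + 170·10 + 1932·114) / 4804 = 368096 / 4804 ≈ 76.62
y: (1026·31 + 1260·28 + 416·28 + 170·47 + 1932·51) / 4804 = 185256 / 4804 ≈ 38.56

(77, 39)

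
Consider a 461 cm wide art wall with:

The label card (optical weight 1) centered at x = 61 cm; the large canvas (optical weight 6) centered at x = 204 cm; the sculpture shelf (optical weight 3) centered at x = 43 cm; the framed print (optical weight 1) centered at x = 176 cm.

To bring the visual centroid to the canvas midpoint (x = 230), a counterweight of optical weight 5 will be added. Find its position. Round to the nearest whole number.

With the counterweight, Σw becomes 1 + 6 + 3 + 1 + 5 = 16.
x: target moment 16×230 = 3680; current 1·61 + 6·204 + 3·43 + 1·176 = 1590; the counterweight supplies 2090, so x = 2090/5 ≈ 418.00.

x ≈ 418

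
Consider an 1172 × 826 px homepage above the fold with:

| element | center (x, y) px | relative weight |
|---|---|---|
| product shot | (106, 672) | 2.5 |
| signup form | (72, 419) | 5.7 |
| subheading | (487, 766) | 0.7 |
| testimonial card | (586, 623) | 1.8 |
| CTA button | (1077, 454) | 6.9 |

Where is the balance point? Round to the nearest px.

(540, 503)

Σw = 2.5 + 5.7 + 0.7 + 1.8 + 6.9 = 17.6.
x-moment: 2.5·106 + 5.7·72 + 0.7·487 + 1.8·586 + 6.9·1077 = 9502.4; centroid 9502.4/17.6 ≈ 539.91.
y-moment: 2.5·672 + 5.7·419 + 0.7·766 + 1.8·623 + 6.9·454 = 8858.5; centroid 8858.5/17.6 ≈ 503.32.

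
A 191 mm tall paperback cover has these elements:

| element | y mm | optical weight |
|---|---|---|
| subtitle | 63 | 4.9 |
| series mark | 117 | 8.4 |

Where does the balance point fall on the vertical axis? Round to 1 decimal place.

Total weight = 4.9 + 8.4 = 13.3.
y: (4.9·63 + 8.4·117) / 13.3 = 1291.5 / 13.3 ≈ 97.11

y ≈ 97.1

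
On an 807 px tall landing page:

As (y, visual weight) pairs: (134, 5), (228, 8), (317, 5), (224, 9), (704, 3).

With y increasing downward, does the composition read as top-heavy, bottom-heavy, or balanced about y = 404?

top-heavy

Weights sum to 5 + 8 + 5 + 9 + 3 = 30.
y-moment: 5·134 + 8·228 + 5·317 + 9·224 + 3·704 = 8207; centroid 8207/30 ≈ 273.57.
Since 273.6 is above (smaller y than) 404, the composition reads top-heavy.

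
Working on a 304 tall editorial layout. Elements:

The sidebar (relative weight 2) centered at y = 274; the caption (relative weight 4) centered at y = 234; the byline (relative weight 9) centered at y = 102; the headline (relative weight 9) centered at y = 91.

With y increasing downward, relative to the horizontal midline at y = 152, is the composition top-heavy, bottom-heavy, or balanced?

top-heavy

Total weight = 2 + 4 + 9 + 9 = 24.
y: (2·274 + 4·234 + 9·102 + 9·91) / 24 = 3221 / 24 ≈ 134.21
134.2 vs midline 152 → top-heavy.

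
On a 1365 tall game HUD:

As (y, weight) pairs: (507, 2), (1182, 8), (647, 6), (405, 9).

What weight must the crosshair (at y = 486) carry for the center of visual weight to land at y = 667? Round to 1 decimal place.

w ≈ 7.3

Existing Σw = 25 (2 + 8 + 6 + 9); existing moment 2·507 + 8·1182 + 6·647 + 9·405 = 17997.
For the centroid to hit 667: (17997 + w·486) / (25 + w) = 667.
So w = (667·25 − 17997)/(486 − 667) = -1322/-181 ≈ 7.30.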